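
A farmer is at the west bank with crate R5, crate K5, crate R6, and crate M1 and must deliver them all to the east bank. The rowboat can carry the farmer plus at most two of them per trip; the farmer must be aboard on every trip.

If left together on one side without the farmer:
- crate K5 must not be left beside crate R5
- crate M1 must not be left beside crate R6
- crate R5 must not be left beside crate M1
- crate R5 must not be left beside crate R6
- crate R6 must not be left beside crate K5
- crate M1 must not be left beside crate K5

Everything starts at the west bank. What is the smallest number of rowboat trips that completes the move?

Whatever the first load, the items left behind include a forbidden pair without the farmer. No opening move is safe, so no plan exists.

impossible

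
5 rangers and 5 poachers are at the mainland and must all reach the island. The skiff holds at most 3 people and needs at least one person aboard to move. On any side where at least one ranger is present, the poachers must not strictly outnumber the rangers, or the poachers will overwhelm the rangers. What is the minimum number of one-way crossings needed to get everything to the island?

11

Counting alone: each trip to the island takes at most 3 across and each return brings at least 1 back, so after t trips out (and t−1 returns) at most 3t − (t−1) of the 10 are across; that first reaches 10 at t = 5, so at least 9 crossings are needed.
The safety rule pushes this higher. Following every safe sequence of crossings, the most of the 10 that can be at the island as the skiff arrives there on crossing 9 is 9 — never all 10.
So no plan with fewer than 11 crossings exists, and this one achieves 11:
1. 2 poachers → the island.  (the mainland: 5R 3P; the island: 0R 2P)
2. 1 poacher ← the mainland.  (the mainland: 5R 4P; the island: 0R 1P)
3. 3 poachers → the island.  (the mainland: 5R 1P; the island: 0R 4P)
4. 1 poacher ← the mainland.  (the mainland: 5R 2P; the island: 0R 3P)
5. 3 rangers → the island.  (the mainland: 2R 2P; the island: 3R 3P)
6. 1 ranger and 1 poacher ← the mainland.  (the mainland: 3R 3P; the island: 2R 2P)
7. 3 rangers → the island.  (the mainland: 0R 3P; the island: 5R 2P)
8. 1 poacher ← the mainland.  (the mainland: 0R 4P; the island: 5R 1P)
9. 2 poachers → the island.  (the mainland: 0R 2P; the island: 5R 3P)
10. 1 poacher ← the mainland.  (the mainland: 0R 3P; the island: 5R 2P)
11. 3 poachers → the island.  (the mainland: 0R 0P; the island: 5R 5P)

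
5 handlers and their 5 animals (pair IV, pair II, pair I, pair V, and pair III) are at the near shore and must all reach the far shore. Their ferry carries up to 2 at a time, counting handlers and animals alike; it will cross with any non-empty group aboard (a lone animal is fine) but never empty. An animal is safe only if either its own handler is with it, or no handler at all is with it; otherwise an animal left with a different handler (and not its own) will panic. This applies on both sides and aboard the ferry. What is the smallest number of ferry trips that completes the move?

impossible

Following every safe sequence of crossings from the start, the most of the 10 that can be at the far shore as the ferry arrives there on crossings 1, 3, 5, 7 is 2, 3, 4, 5 respectively; the best ever achieved is 5 of 10.
From crossing 9 on, no configuration arises that was not already reachable earlier: only 82 distinct safe configurations (who is on which side, and where the ferry is) can ever be reached, none of them has everyone across, and every continuation just revisits them. So no valid plan exists.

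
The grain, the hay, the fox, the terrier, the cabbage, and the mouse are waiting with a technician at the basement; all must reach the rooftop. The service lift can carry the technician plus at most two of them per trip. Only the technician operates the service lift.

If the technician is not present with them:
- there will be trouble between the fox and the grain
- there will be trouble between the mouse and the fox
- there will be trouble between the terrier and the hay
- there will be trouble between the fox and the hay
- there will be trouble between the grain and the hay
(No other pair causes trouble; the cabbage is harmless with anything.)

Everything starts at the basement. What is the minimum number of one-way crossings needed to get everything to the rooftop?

9

Counting alone: the technician can take at most 2 across per trip to the rooftop, so moving all 6 needs at least 3 loaded trips out, with a return between consecutive ones — at least 5 crossings.
The safety rule pushes this higher. Following every safe sequence of crossings, the most of the 6 that can be at the rooftop as the service lift arrives there on crossings 5, 7 is 4, 5 respectively — never all 6.
So no plan with fewer than 9 crossings exists, and this one achieves 9:
1. Technician goes to the rooftop with the fox and the hay.
2. Technician goes back to the basement with the hay.
3. Technician goes to the rooftop with the grain and the terrier.
4. Technician goes back to the basement with the grain.
5. Technician goes to the rooftop with the cabbage and the grain.
6. Technician goes back to the basement with the grain.
7. Technician goes to the rooftop with the grain and the mouse.
8. Technician goes back to the basement with the fox.
9. Technician goes to the rooftop with the fox and the hay.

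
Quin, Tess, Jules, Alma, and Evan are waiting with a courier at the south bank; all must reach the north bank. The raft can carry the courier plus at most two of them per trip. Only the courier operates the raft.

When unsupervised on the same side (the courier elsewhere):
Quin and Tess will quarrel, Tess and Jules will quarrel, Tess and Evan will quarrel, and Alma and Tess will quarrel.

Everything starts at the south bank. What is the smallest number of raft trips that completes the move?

Counting alone: the courier can take at most 2 across per trip to the north bank, so moving all 5 needs at least 3 loaded trips out, with a return between consecutive ones — at least 5 crossings.
The safety rule pushes this higher. Following every safe sequence of crossings, the most of the 5 that can be at the north bank as the raft arrives there on crossing 5 is 4 — never all 5.
So no plan with fewer than 7 crossings exists, and this one achieves 7:
1. Courier goes to the north bank with Tess.  [the south bank: Alma, Evan, Jules, Quin | the north bank: Tess]
2. Courier goes back to the south bank alone.  [the south bank: Alma, Evan, Jules, Quin | the north bank: Tess]
3. Courier goes to the north bank with Jules and Quin.  [the south bank: Alma, Evan | the north bank: Jules, Quin, Tess]
4. Courier goes back to the south bank with Tess.  [the south bank: Alma, Evan, Tess | the north bank: Jules, Quin]
5. Courier goes to the north bank with Alma and Tess.  [the south bank: Evan | the north bank: Alma, Jules, Quin, Tess]
6. Courier goes back to the south bank with Tess.  [the south bank: Evan, Tess | the north bank: Alma, Jules, Quin]
7. Courier goes to the north bank with Evan and Tess.  [the south bank: — | the north bank: Alma, Evan, Jules, Quin, Tess]

7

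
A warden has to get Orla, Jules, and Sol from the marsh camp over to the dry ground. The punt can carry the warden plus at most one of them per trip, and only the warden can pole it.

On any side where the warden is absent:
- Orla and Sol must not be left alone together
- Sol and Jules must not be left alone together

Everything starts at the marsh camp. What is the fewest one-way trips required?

7

Counting alone: the warden can take at most 1 across per trip to the dry ground, so moving all 3 needs at least 3 loaded trips out, with a return between consecutive ones — at least 5 crossings.
The safety rule pushes this higher. Following every safe sequence of crossings, the most of the 3 that can be at the dry ground as the punt arrives there on crossing 5 is 2 — never all 3.
So no plan with fewer than 7 crossings exists, and this one achieves 7:
1. Warden goes to the dry ground with Sol.
2. Warden goes back to the marsh camp alone.
3. Warden goes to the dry ground with Orla.
4. Warden goes back to the marsh camp with Sol.
5. Warden goes to the dry ground with Jules.
6. Warden goes back to the marsh camp alone.
7. Warden goes to the dry ground with Sol.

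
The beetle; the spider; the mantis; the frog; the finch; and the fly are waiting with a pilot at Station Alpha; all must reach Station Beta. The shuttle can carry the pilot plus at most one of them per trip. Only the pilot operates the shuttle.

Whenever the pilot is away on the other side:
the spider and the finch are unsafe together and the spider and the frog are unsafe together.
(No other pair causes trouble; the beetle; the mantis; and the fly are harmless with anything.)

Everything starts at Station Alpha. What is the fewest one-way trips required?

13

Counting alone: the pilot can take at most 1 across per trip to Station Beta, so moving all 6 needs at least 6 loaded trips out, with a return between consecutive ones — at least 11 crossings.
The safety rule pushes this higher. Following every safe sequence of crossings, the most of the 6 that can be at Station Beta as the shuttle arrives there on crossing 11 is 5 — never all 6.
So no plan with fewer than 13 crossings exists, and this one achieves 13:
1. Pilot goes to Station Beta with the spider.  [Station Alpha: the beetle, the finch, the fly, the frog, the mantis | Station Beta: the spider]
2. Pilot goes back to Station Alpha alone.  [Station Alpha: the beetle, the finch, the fly, the frog, the mantis | Station Beta: the spider]
3. Pilot goes to Station Beta with the beetle.  [Station Alpha: the finch, the fly, the frog, the mantis | Station Beta: the beetle, the spider]
4. Pilot goes back to Station Alpha alone.  [Station Alpha: the finch, the fly, the frog, the mantis | Station Beta: the beetle, the spider]
5. Pilot goes to Station Beta with the mantis.  [Station Alpha: the finch, the fly, the frog | Station Beta: the beetle, the mantis, the spider]
6. Pilot goes back to Station Alpha alone.  [Station Alpha: the finch, the fly, the frog | Station Beta: the beetle, the mantis, the spider]
7. Pilot goes to Station Beta with the frog.  [Station Alpha: the finch, the fly | Station Beta: the beetle, the frog, the mantis, the spider]
8. Pilot goes back to Station Alpha with the spider.  [Station Alpha: the finch, the fly, the spider | Station Beta: the beetle, the frog, the mantis]
9. Pilot goes to Station Beta with the finch.  [Station Alpha: the fly, the spider | Station Beta: the beetle, the finch, the frog, the mantis]
10. Pilot goes back to Station Alpha alone.  [Station Alpha: the fly, the spider | Station Beta: the beetle, the finch, the frog, the mantis]
11. Pilot goes to Station Beta with the fly.  [Station Alpha: the spider | Station Beta: the beetle, the finch, the fly, the frog, the mantis]
12. Pilot goes back to Station Alpha alone.  [Station Alpha: the spider | Station Beta: the beetle, the finch, the fly, the frog, the mantis]
13. Pilot goes to Station Beta with the spider.  [Station Alpha: — | Station Beta: the beetle, the finch, the fly, the frog, the mantis, the spider]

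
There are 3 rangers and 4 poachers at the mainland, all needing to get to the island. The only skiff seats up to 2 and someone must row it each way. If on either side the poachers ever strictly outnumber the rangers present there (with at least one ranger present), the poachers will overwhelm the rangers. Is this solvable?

No

The poachers already outnumber the rangers at the mainland before anyone moves, so the starting position itself is disallowed.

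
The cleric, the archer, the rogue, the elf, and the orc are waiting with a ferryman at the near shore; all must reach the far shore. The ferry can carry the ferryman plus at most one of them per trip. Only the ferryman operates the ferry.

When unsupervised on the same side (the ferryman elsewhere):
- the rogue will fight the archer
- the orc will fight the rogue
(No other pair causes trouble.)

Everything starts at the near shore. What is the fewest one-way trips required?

11

Counting alone: the ferryman can take at most 1 across per trip to the far shore, so moving all 5 needs at least 5 loaded trips out, with a return between consecutive ones — at least 9 crossings.
The safety rule pushes this higher. Following every safe sequence of crossings, the most of the 5 that can be at the far shore as the ferry arrives there on crossing 9 is 4 — never all 5.
So no plan with fewer than 11 crossings exists, and this one achieves 11:
1. Ferryman goes to the far shore with the rogue.
2. Ferryman goes back to the near shore alone.
3. Ferryman goes to the far shore with the cleric.
4. Ferryman goes back to the near shore alone.
5. Ferryman goes to the far shore with the archer.
6. Ferryman goes back to the near shore with the rogue.
7. Ferryman goes to the far shore with the orc.
8. Ferryman goes back to the near shore alone.
9. Ferryman goes to the far shore with the elf.
10. Ferryman goes back to the near shore alone.
11. Ferryman goes to the far shore with the rogue.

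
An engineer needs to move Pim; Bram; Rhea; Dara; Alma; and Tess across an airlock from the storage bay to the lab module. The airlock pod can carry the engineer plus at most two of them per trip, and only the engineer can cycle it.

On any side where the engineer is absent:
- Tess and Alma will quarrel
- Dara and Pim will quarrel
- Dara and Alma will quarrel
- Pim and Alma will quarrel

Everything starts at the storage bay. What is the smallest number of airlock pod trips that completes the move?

Counting alone: the engineer can take at most 2 across per trip to the lab module, so moving all 6 needs at least 3 loaded trips out, with a return between consecutive ones — at least 5 crossings.
The safety rule pushes this higher. Following every safe sequence of crossings, the most of the 6 that can be at the lab module as the airlock pod arrives there on crossings 5, 7 is 4, 5 respectively — never all 6.
So no plan with fewer than 9 crossings exists, and this one achieves 9:
1. Engineer goes to the lab module with Alma and Pim.
2. Engineer goes back to the storage bay with Pim.
3. Engineer goes to the lab module with Bram and Pim.
4. Engineer goes back to the storage bay with Pim.
5. Engineer goes to the lab module with Pim and Rhea.
6. Engineer goes back to the storage bay with Pim.
7. Engineer goes to the lab module with Pim and Tess.
8. Engineer goes back to the storage bay with Alma.
9. Engineer goes to the lab module with Alma and Dara.

9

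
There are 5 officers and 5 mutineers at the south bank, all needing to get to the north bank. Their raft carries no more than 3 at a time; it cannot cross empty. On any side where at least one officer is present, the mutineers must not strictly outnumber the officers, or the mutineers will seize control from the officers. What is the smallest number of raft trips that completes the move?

11

Counting alone: each trip to the north bank takes at most 3 across and each return brings at least 1 back, so after t trips out (and t−1 returns) at most 3t − (t−1) of the 10 are across; that first reaches 10 at t = 5, so at least 9 crossings are needed.
The safety rule pushes this higher. Following every safe sequence of crossings, the most of the 10 that can be at the north bank as the raft arrives there on crossing 9 is 9 — never all 10.
So no plan with fewer than 11 crossings exists, and this one achieves 11:
1. 2 mutineers → the north bank.  (the south bank: 5O 3M; the north bank: 0O 2M)
2. 1 mutineer ← the south bank.  (the south bank: 5O 4M; the north bank: 0O 1M)
3. 3 mutineers → the north bank.  (the south bank: 5O 1M; the north bank: 0O 4M)
4. 1 mutineer ← the south bank.  (the south bank: 5O 2M; the north bank: 0O 3M)
5. 3 officers → the north bank.  (the south bank: 2O 2M; the north bank: 3O 3M)
6. 1 officer and 1 mutineer ← the south bank.  (the south bank: 3O 3M; the north bank: 2O 2M)
7. 3 officers → the north bank.  (the south bank: 0O 3M; the north bank: 5O 2M)
8. 1 mutineer ← the south bank.  (the south bank: 0O 4M; the north bank: 5O 1M)
9. 2 mutineers → the north bank.  (the south bank: 0O 2M; the north bank: 5O 3M)
10. 1 mutineer ← the south bank.  (the south bank: 0O 3M; the north bank: 5O 2M)
11. 3 mutineers → the north bank.  (the south bank: 0O 0M; the north bank: 5O 5M)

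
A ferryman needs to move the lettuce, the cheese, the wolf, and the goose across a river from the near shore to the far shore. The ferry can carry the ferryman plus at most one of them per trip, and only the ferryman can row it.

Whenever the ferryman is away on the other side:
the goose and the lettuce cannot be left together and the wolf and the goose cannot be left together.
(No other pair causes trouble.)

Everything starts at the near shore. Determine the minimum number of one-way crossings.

9

Counting alone: the ferryman can take at most 1 across per trip to the far shore, so moving all 4 needs at least 4 loaded trips out, with a return between consecutive ones — at least 7 crossings.
The safety rule pushes this higher. Following every safe sequence of crossings, the most of the 4 that can be at the far shore as the ferry arrives there on crossing 7 is 3 — never all 4.
So no plan with fewer than 9 crossings exists, and this one achieves 9:
1. Ferryman goes to the far shore with the goose.
2. Ferryman goes back to the near shore alone.
3. Ferryman goes to the far shore with the lettuce.
4. Ferryman goes back to the near shore with the goose.
5. Ferryman goes to the far shore with the wolf.
6. Ferryman goes back to the near shore alone.
7. Ferryman goes to the far shore with the cheese.
8. Ferryman goes back to the near shore alone.
9. Ferryman goes to the far shore with the goose.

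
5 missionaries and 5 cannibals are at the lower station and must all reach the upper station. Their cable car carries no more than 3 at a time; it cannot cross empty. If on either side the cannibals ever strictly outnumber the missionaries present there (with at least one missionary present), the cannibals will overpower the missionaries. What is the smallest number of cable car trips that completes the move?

Counting alone: each trip to the upper station takes at most 3 across and each return brings at least 1 back, so after t trips out (and t−1 returns) at most 3t − (t−1) of the 10 are across; that first reaches 10 at t = 5, so at least 9 crossings are needed.
The safety rule pushes this higher. Following every safe sequence of crossings, the most of the 10 that can be at the upper station as the cable car arrives there on crossing 9 is 9 — never all 10.
So no plan with fewer than 11 crossings exists, and this one achieves 11:
1. 2 cannibals → the upper station.  (the lower station: 5M 3C; the upper station: 0M 2C)
2. 1 cannibal ← the lower station.  (the lower station: 5M 4C; the upper station: 0M 1C)
3. 3 cannibals → the upper station.  (the lower station: 5M 1C; the upper station: 0M 4C)
4. 1 cannibal ← the lower station.  (the lower station: 5M 2C; the upper station: 0M 3C)
5. 3 missionaries → the upper station.  (the lower station: 2M 2C; the upper station: 3M 3C)
6. 1 missionary and 1 cannibal ← the lower station.  (the lower station: 3M 3C; the upper station: 2M 2C)
7. 3 missionaries → the upper station.  (the lower station: 0M 3C; the upper station: 5M 2C)
8. 1 cannibal ← the lower station.  (the lower station: 0M 4C; the upper station: 5M 1C)
9. 2 cannibals → the upper station.  (the lower station: 0M 2C; the upper station: 5M 3C)
10. 1 cannibal ← the lower station.  (the lower station: 0M 3C; the upper station: 5M 2C)
11. 3 cannibals → the upper station.  (the lower station: 0M 0C; the upper station: 5M 5C)

11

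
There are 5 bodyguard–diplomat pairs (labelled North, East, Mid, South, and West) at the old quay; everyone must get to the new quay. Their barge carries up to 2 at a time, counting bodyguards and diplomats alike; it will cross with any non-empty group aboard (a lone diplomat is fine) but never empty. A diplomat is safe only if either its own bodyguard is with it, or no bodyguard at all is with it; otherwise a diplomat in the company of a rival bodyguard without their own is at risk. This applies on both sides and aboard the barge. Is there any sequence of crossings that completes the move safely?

Following every safe sequence of crossings from the start, the most of the 10 that can be at the new quay as the barge arrives there on crossings 1, 3, 5, 7 is 2, 3, 4, 5 respectively; the best ever achieved is 5 of 10.
From crossing 9 on, no configuration arises that was not already reachable earlier: only 82 distinct safe configurations (who is on which side, and where the barge is) can ever be reached, none of them has everyone across, and every continuation just revisits them. So no valid plan exists.

No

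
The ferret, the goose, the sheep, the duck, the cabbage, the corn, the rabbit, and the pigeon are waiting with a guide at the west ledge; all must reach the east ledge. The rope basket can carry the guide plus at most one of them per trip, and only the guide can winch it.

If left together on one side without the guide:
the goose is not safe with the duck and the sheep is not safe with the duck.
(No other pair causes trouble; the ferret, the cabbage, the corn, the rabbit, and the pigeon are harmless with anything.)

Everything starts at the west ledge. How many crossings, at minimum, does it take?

Counting alone: the guide can take at most 1 across per trip to the east ledge, so moving all 8 needs at least 8 loaded trips out, with a return between consecutive ones — at least 15 crossings.
The safety rule pushes this higher. Following every safe sequence of crossings, the most of the 8 that can be at the east ledge as the rope basket arrives there on crossing 15 is 7 — never all 8.
So no plan with fewer than 17 crossings exists, and this one achieves 17:
1. Guide goes to the east ledge with the duck.  [the west ledge: the cabbage, the corn, the ferret, the goose, the pigeon, the rabbit, the sheep | the east ledge: the duck]
2. Guide goes back to the west ledge alone.  [the west ledge: the cabbage, the corn, the ferret, the goose, the pigeon, the rabbit, the sheep | the east ledge: the duck]
3. Guide goes to the east ledge with the ferret.  [the west ledge: the cabbage, the corn, the goose, the pigeon, the rabbit, the sheep | the east ledge: the duck, the ferret]
4. Guide goes back to the west ledge alone.  [the west ledge: the cabbage, the corn, the goose, the pigeon, the rabbit, the sheep | the east ledge: the duck, the ferret]
5. Guide goes to the east ledge with the goose.  [the west ledge: the cabbage, the corn, the pigeon, the rabbit, the sheep | the east ledge: the duck, the ferret, the goose]
6. Guide goes back to the west ledge with the duck.  [the west ledge: the cabbage, the corn, the duck, the pigeon, the rabbit, the sheep | the east ledge: the ferret, the goose]
7. Guide goes to the east ledge with the sheep.  [the west ledge: the cabbage, the corn, the duck, the pigeon, the rabbit | the east ledge: the ferret, the goose, the sheep]
8. Guide goes back to the west ledge alone.  [the west ledge: the cabbage, the corn, the duck, the pigeon, the rabbit | the east ledge: the ferret, the goose, the sheep]
9. Guide goes to the east ledge with the cabbage.  [the west ledge: the corn, the duck, the pigeon, the rabbit | the east ledge: the cabbage, the ferret, the goose, the sheep]
10. Guide goes back to the west ledge alone.  [the west ledge: the corn, the duck, the pigeon, the rabbit | the east ledge: the cabbage, the ferret, the goose, the sheep]
11. Guide goes to the east ledge with the corn.  [the west ledge: the duck, the pigeon, the rabbit | the east ledge: the cabbage, the corn, the ferret, the goose, the sheep]
12. Guide goes back to the west ledge alone.  [the west ledge: the duck, the pigeon, the rabbit | the east ledge: the cabbage, the corn, the ferret, the goose, the sheep]
13. Guide goes to the east ledge with the rabbit.  [the west ledge: the duck, the pigeon | the east ledge: the cabbage, the corn, the ferret, the goose, the rabbit, the sheep]
14. Guide goes back to the west ledge alone.  [the west ledge: the duck, the pigeon | the east ledge: the cabbage, the corn, the ferret, the goose, the rabbit, the sheep]
15. Guide goes to the east ledge with the pigeon.  [the west ledge: the duck | the east ledge: the cabbage, the corn, the ferret, the goose, the pigeon, the rabbit, the sheep]
16. Guide goes back to the west ledge alone.  [the west ledge: the duck | the east ledge: the cabbage, the corn, the ferret, the goose, the pigeon, the rabbit, the sheep]
17. Guide goes to the east ledge with the duck.  [the west ledge: — | the east ledge: the cabbage, the corn, the duck, the ferret, the goose, the pigeon, the rabbit, the sheep]

17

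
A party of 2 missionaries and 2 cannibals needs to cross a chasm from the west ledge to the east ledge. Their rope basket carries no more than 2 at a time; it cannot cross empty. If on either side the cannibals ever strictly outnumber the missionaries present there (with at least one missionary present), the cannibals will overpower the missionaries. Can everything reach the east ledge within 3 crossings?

Counting alone: each trip to the east ledge takes at most 2 across and each return brings at least 1 back, so after t trips out (and t−1 returns) at most 2t − (t−1) of the 4 are across; that first reaches 4 at t = 3, so at least 5 crossings are needed.
Since 3 < 5, 3 crossings cannot be enough. (The shortest complete plan in fact takes 5:)
1. 2 cannibals → the east ledge.  (the west ledge: 2M 0C; the east ledge: 0M 2C)
2. 1 cannibal ← the west ledge.  (the west ledge: 2M 1C; the east ledge: 0M 1C)
3. 2 missionaries → the east ledge.  (the west ledge: 0M 1C; the east ledge: 2M 1C)
4. 1 cannibal ← the west ledge.  (the west ledge: 0M 2C; the east ledge: 2M 0C)
5. 2 cannibals → the east ledge.  (the west ledge: 0M 0C; the east ledge: 2M 2C)

No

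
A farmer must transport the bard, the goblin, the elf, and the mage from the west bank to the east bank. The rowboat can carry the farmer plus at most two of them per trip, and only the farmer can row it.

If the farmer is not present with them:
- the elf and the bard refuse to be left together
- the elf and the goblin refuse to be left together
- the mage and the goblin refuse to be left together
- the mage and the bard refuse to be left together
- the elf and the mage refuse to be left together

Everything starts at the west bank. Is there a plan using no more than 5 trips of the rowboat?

Yes

Yes — this plan uses 5 crossings (≤ 5):
1. Farmer goes to the east bank with the elf and the mage.
2. Farmer goes back to the west bank with the elf.
3. Farmer goes to the east bank with the bard and the goblin.
4. Farmer goes back to the west bank with the mage.
5. Farmer goes to the east bank with the elf and the mage.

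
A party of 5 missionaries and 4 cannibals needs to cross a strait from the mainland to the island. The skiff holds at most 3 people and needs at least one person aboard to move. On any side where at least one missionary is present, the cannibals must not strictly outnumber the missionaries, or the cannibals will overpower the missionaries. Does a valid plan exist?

1. 3 cannibals → the island.  (the mainland: 5M 1C; the island: 0M 3C)
2. 1 cannibal ← the mainland.  (the mainland: 5M 2C; the island: 0M 2C)
3. 3 missionaries → the island.  (the mainland: 2M 2C; the island: 3M 2C)
4. 1 missionary ← the mainland.  (the mainland: 3M 2C; the island: 2M 2C)
5. 2 missionaries and 1 cannibal → the island.  (the mainland: 1M 1C; the island: 4M 3C)
6. 1 missionary ← the mainland.  (the mainland: 2M 1C; the island: 3M 3C)
7. 2 missionaries and 1 cannibal → the island.  (the mainland: 0M 0C; the island: 5M 4C)

Yes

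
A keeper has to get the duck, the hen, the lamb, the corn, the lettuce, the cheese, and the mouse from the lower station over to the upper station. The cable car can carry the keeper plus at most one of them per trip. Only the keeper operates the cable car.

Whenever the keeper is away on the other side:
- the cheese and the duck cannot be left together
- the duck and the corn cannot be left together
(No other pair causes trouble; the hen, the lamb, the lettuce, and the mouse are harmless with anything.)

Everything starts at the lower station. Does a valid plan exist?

1. Keeper goes to the upper station with the duck.  [the lower station: the cheese, the corn, the hen, the lamb, the lettuce, the mouse | the upper station: the duck]
2. Keeper goes back to the lower station alone.  [the lower station: the cheese, the corn, the hen, the lamb, the lettuce, the mouse | the upper station: the duck]
3. Keeper goes to the upper station with the hen.  [the lower station: the cheese, the corn, the lamb, the lettuce, the mouse | the upper station: the duck, the hen]
4. Keeper goes back to the lower station alone.  [the lower station: the cheese, the corn, the lamb, the lettuce, the mouse | the upper station: the duck, the hen]
5. Keeper goes to the upper station with the lamb.  [the lower station: the cheese, the corn, the lettuce, the mouse | the upper station: the duck, the hen, the lamb]
6. Keeper goes back to the lower station alone.  [the lower station: the cheese, the corn, the lettuce, the mouse | the upper station: the duck, the hen, the lamb]
7. Keeper goes to the upper station with the corn.  [the lower station: the cheese, the lettuce, the mouse | the upper station: the corn, the duck, the hen, the lamb]
8. Keeper goes back to the lower station with the duck.  [the lower station: the cheese, the duck, the lettuce, the mouse | the upper station: the corn, the hen, the lamb]
9. Keeper goes to the upper station with the cheese.  [the lower station: the duck, the lettuce, the mouse | the upper station: the cheese, the corn, the hen, the lamb]
10. Keeper goes back to the lower station alone.  [the lower station: the duck, the lettuce, the mouse | the upper station: the cheese, the corn, the hen, the lamb]
11. Keeper goes to the upper station with the lettuce.  [the lower station: the duck, the mouse | the upper station: the cheese, the corn, the hen, the lamb, the lettuce]
12. Keeper goes back to the lower station alone.  [the lower station: the duck, the mouse | the upper station: the cheese, the corn, the hen, the lamb, the lettuce]
13. Keeper goes to the upper station with the mouse.  [the lower station: the duck | the upper station: the cheese, the corn, the hen, the lamb, the lettuce, the mouse]
14. Keeper goes back to the lower station alone.  [the lower station: the duck | the upper station: the cheese, the corn, the hen, the lamb, the lettuce, the mouse]
15. Keeper goes to the upper station with the duck.  [the lower station: — | the upper station: the cheese, the corn, the duck, the hen, the lamb, the lettuce, the mouse]

Yes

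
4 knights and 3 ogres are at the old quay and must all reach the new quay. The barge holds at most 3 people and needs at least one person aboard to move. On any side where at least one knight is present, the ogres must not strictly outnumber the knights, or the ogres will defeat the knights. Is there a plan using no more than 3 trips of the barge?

No

Counting alone: each trip to the new quay takes at most 3 across and each return brings at least 1 back, so after t trips out (and t−1 returns) at most 3t − (t−1) of the 7 are across; that first reaches 7 at t = 3, so at least 5 crossings are needed.
Since 3 < 5, 3 crossings cannot be enough. (The shortest complete plan in fact takes 5:)
1. 3 ogres → the new quay.  (the old quay: 4K 0O; the new quay: 0K 3O)
2. 1 ogre ← the old quay.  (the old quay: 4K 1O; the new quay: 0K 2O)
3. 3 knights → the new quay.  (the old quay: 1K 1O; the new quay: 3K 2O)
4. 1 knight ← the old quay.  (the old quay: 2K 1O; the new quay: 2K 2O)
5. 2 knights and 1 ogre → the new quay.  (the old quay: 0K 0O; the new quay: 4K 3O)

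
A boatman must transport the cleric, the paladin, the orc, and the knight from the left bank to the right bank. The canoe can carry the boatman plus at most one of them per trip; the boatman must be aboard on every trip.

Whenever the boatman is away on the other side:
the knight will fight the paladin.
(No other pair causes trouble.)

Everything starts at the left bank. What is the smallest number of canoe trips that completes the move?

7

Counting alone: the boatman can take at most 1 across per trip to the right bank, so moving all 4 needs at least 4 loaded trips out, with a return between consecutive ones — at least 7 crossings.
The plan below uses exactly 7 crossings, so it is optimal:
1. Boatman goes to the right bank with the paladin.  [the left bank: the cleric, the knight, the orc | the right bank: the paladin]
2. Boatman goes back to the left bank alone.  [the left bank: the cleric, the knight, the orc | the right bank: the paladin]
3. Boatman goes to the right bank with the cleric.  [the left bank: the knight, the orc | the right bank: the cleric, the paladin]
4. Boatman goes back to the left bank alone.  [the left bank: the knight, the orc | the right bank: the cleric, the paladin]
5. Boatman goes to the right bank with the orc.  [the left bank: the knight | the right bank: the cleric, the orc, the paladin]
6. Boatman goes back to the left bank alone.  [the left bank: the knight | the right bank: the cleric, the orc, the paladin]
7. Boatman goes to the right bank with the knight.  [the left bank: — | the right bank: the cleric, the knight, the orc, the paladin]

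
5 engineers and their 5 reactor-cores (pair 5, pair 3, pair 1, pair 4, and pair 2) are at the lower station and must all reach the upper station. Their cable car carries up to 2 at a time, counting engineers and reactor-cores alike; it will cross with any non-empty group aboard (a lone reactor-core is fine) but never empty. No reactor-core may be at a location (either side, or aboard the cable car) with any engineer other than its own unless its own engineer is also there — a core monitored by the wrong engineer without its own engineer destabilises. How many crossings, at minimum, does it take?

Following every safe sequence of crossings from the start, the most of the 10 that can be at the upper station as the cable car arrives there on crossings 1, 3, 5, 7 is 2, 3, 4, 5 respectively; the best ever achieved is 5 of 10.
From crossing 9 on, no configuration arises that was not already reachable earlier: only 82 distinct safe configurations (who is on which side, and where the cable car is) can ever be reached, none of them has everyone across, and every continuation just revisits them. So no valid plan exists.

impossible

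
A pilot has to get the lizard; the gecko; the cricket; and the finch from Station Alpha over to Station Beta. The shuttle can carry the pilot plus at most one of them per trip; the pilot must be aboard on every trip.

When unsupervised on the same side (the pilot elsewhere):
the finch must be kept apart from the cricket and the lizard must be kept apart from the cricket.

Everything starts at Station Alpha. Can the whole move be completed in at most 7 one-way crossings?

Counting alone: the pilot can take at most 1 across per trip to Station Beta, so moving all 4 needs at least 4 loaded trips out, with a return between consecutive ones — at least 7 crossings.
The safety rule pushes this higher. Following every safe sequence of crossings, the most of the 4 that can be at Station Beta as the shuttle arrives there on crossing 7 is 3 — never all 4.
So the move cannot be finished within 7 crossings. (The shortest complete plan takes 9:)
1. Pilot goes to Station Beta with the cricket.
2. Pilot goes back to Station Alpha alone.
3. Pilot goes to Station Beta with the lizard.
4. Pilot goes back to Station Alpha with the cricket.
5. Pilot goes to Station Beta with the finch.
6. Pilot goes back to Station Alpha alone.
7. Pilot goes to Station Beta with the gecko.
8. Pilot goes back to Station Alpha alone.
9. Pilot goes to Station Beta with the cricket.

No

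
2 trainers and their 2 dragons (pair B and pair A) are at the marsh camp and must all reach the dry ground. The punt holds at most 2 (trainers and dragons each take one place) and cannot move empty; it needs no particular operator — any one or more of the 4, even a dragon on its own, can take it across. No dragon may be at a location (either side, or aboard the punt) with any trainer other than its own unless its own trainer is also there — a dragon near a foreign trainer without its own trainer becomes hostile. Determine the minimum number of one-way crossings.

5

Counting alone: each trip to the dry ground takes at most 2 across and each return brings at least 1 back, so after t trips out (and t−1 returns) at most 2t − (t−1) of the 4 are across; that first reaches 4 at t = 3, so at least 5 crossings are needed.
The plan below uses exactly 5 crossings, so it is optimal:
1. dragon B and trainer B cross → the dry ground.
2. trainer B crosses ← the marsh camp.
3. trainer A and trainer B cross → the dry ground.
4. trainer A crosses ← the marsh camp.
5. dragon A and trainer A cross → the dry ground.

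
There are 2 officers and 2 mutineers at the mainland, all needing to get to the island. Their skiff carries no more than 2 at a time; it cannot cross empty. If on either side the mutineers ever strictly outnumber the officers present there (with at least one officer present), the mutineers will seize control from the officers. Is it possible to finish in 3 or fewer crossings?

No

Counting alone: each trip to the island takes at most 2 across and each return brings at least 1 back, so after t trips out (and t−1 returns) at most 2t − (t−1) of the 4 are across; that first reaches 4 at t = 3, so at least 5 crossings are needed.
Since 3 < 5, 3 crossings cannot be enough. (The shortest complete plan in fact takes 5:)
1. 2 mutineers → the island.  (the mainland: 2O 0M; the island: 0O 2M)
2. 1 mutineer ← the mainland.  (the mainland: 2O 1M; the island: 0O 1M)
3. 2 officers → the island.  (the mainland: 0O 1M; the island: 2O 1M)
4. 1 mutineer ← the mainland.  (the mainland: 0O 2M; the island: 2O 0M)
5. 2 mutineers → the island.  (the mainland: 0O 0M; the island: 2O 2M)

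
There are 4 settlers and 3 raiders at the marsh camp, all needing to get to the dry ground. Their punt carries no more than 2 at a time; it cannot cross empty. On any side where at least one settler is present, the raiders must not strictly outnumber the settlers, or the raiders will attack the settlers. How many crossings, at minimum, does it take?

Counting alone: each trip to the dry ground takes at most 2 across and each return brings at least 1 back, so after t trips out (and t−1 returns) at most 2t − (t−1) of the 7 are across; that first reaches 7 at t = 6, so at least 11 crossings are needed.
The plan below uses exactly 11 crossings, so it is optimal:
1. 2 raiders → the dry ground.  (the marsh camp: 4S 1R; the dry ground: 0S 2R)
2. 1 raider ← the marsh camp.  (the marsh camp: 4S 2R; the dry ground: 0S 1R)
3. 2 raiders → the dry ground.  (the marsh camp: 4S 0R; the dry ground: 0S 3R)
4. 1 raider ← the marsh camp.  (the marsh camp: 4S 1R; the dry ground: 0S 2R)
5. 2 settlers → the dry ground.  (the marsh camp: 2S 1R; the dry ground: 2S 2R)
6. 1 raider ← the marsh camp.  (the marsh camp: 2S 2R; the dry ground: 2S 1R)
7. 1 settler and 1 raider → the dry ground.  (the marsh camp: 1S 1R; the dry ground: 3S 2R)
8. 1 settler ← the marsh camp.  (the marsh camp: 2S 1R; the dry ground: 2S 2R)
9. 1 settler and 1 raider → the dry ground.  (the marsh camp: 1S 0R; the dry ground: 3S 3R)
10. 1 raider ← the marsh camp.  (the marsh camp: 1S 1R; the dry ground: 3S 2R)
11. 1 settler and 1 raider → the dry ground.  (the marsh camp: 0S 0R; the dry ground: 4S 3R)

11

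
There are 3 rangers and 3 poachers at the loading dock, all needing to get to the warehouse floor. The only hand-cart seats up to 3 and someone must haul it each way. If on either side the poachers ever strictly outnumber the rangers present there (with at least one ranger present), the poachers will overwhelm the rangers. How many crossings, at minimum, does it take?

5

Counting alone: each trip to the warehouse floor takes at most 3 across and each return brings at least 1 back, so after t trips out (and t−1 returns) at most 3t − (t−1) of the 6 are across; that first reaches 6 at t = 3, so at least 5 crossings are needed.
The plan below uses exactly 5 crossings, so it is optimal:
1. 2 poachers → the warehouse floor.  (the loading dock: 3R 1P; the warehouse floor: 0R 2P)
2. 1 poacher ← the loading dock.  (the loading dock: 3R 2P; the warehouse floor: 0R 1P)
3. 3 rangers → the warehouse floor.  (the loading dock: 0R 2P; the warehouse floor: 3R 1P)
4. 1 poacher ← the loading dock.  (the loading dock: 0R 3P; the warehouse floor: 3R 0P)
5. 3 poachers → the warehouse floor.  (the loading dock: 0R 0P; the warehouse floor: 3R 3P)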